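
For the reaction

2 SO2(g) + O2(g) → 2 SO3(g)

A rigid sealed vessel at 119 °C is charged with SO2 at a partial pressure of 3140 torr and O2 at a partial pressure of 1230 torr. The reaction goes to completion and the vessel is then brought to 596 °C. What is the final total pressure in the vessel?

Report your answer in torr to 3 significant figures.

6960 torr

With V and T fixed, P_i ∝ n_i, so the mole ratios apply directly to partial pressures at 119 °C.
P(O2) required for 3140 torr of SO2 = (1/2) × 3140 = 1570 torr; available 1230 torr, so O2 is limiting.
P(SO2) remaining = 3140 − (2/1) × 1230 = 680.0 torr
P(gaseous products) = (2)/1 × 1230 = 2460 torr
P_total at 119 °C = 680.0 + 2460 = 3140 torr
Scaling to 596 °C: P = 3140 × 869.15/392.15 = 6959 torr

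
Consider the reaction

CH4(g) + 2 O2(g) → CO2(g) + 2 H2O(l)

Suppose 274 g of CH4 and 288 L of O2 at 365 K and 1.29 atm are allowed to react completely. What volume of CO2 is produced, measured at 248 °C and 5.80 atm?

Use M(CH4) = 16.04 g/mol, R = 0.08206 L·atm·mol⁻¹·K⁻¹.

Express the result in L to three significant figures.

45.7 L

n(CH4) = 274 / 16.04 = 17.08 mol
n(O2) = PV/RT = (1.29 × 288) / (0.08206 × 365) = 12.40 mol
For 17.08 mol CH4, stoichiometry requires (2/1) × 17.08 = 34.16 mol O2; 12.40 mol is available, so O2 is limiting.
n(CO2) = (1/2) × 12.40 = 6.200 mol
V(CO2) = nRT/P = 6.200 × 0.08206 × 521.15 / 5.80 = 45.71 L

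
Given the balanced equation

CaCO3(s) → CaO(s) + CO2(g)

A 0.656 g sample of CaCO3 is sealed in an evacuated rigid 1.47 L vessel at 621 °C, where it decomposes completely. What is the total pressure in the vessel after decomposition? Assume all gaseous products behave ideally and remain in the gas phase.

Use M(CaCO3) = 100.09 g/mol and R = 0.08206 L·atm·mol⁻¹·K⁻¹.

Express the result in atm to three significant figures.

n(CaCO3) = 0.656 / 100.09 = 0.006554 mol
n(gas produced) = (1/1) × 0.006554 = 0.006554 mol
P = nRT/V = 0.006554 × 0.08206 × 894.15 / 1.47 = 0.3271 atm

0.327 atm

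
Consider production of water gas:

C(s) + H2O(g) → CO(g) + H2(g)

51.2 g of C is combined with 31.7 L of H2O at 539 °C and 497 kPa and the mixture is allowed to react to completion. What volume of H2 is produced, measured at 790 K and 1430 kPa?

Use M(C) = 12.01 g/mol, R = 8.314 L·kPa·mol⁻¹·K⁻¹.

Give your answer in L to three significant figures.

n(C) = 51.2 / 12.01 = 4.263 mol
n(H2O) = PV/RT = (497 × 31.7) / (8.314 × 812.15) = 2.333 mol
For 4.263 mol C, stoichiometry requires (1/1) × 4.263 = 4.263 mol H2O; 2.333 mol is available, so H2O is limiting.
n(H2) = (1/1) × 2.333 = 2.333 mol
V(H2) = nRT/P = 2.333 × 8.314 × 790 / 1430 = 10.72 L

10.7 L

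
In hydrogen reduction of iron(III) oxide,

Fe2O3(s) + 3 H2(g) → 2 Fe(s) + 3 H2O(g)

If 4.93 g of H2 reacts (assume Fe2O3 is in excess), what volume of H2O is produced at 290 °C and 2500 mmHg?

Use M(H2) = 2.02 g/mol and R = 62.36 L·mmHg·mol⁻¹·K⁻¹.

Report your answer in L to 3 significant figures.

34.3 L

n(H2) = 4.930 / 2.02 = 2.441 mol
n(H2O) = (3/3) × 2.441 = 2.441 mol
V = nRT/P = 2.441 × 62.36 × 563.15 / 2500 = 34.29 L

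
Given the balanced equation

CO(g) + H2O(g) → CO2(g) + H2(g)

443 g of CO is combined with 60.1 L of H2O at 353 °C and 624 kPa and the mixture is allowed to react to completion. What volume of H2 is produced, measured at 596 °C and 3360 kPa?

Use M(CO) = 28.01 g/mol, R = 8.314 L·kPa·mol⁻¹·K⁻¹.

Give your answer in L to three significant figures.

15.5 L

n(CO) = 443 / 28.01 = 15.82 mol
n(H2O) = PV/RT = (624 × 60.1) / (8.314 × 626.15) = 7.204 mol
For 15.82 mol CO, stoichiometry requires (1/1) × 15.82 = 15.82 mol H2O; 7.204 mol is available, so H2O is limiting.
n(H2) = (1/1) × 7.204 = 7.204 mol
V(H2) = nRT/P = 7.204 × 8.314 × 869.15 / 3360 = 15.49 L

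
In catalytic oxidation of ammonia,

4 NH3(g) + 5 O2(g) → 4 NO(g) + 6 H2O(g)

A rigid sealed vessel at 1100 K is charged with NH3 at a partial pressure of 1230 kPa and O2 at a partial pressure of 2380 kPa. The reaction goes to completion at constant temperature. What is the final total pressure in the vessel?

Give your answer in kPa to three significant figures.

3920 kPa

Because the vessel is rigid and T is held at 1100 K, work the stoichiometry in partial pressures (P_i = n_iRT/V).
P(O2) required for 1230 kPa of NH3 = (5/4) × 1230 = 1538 kPa; available 2380 kPa, so NH3 is limiting.
P(O2) remaining = 2380 − (5/4) × 1230 = 842.5 kPa
P(gaseous products) = (4+6)/4 × 1230 = 3075 kPa
P_total at 1100 K = 842.5 + 3075 = 3918 kPa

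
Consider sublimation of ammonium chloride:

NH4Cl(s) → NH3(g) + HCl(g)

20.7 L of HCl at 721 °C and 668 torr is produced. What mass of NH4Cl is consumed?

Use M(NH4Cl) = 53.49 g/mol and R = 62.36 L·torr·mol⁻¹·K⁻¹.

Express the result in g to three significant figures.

11.9 g

n(HCl) = PV/RT = (668 × 20.7) / (62.36 × 994.15) = 0.2230 mol
n(NH4Cl) = (1/1) × 0.2230 = 0.2230 mol
m(NH4Cl) = 0.2230 × 53.49 = 11.93 g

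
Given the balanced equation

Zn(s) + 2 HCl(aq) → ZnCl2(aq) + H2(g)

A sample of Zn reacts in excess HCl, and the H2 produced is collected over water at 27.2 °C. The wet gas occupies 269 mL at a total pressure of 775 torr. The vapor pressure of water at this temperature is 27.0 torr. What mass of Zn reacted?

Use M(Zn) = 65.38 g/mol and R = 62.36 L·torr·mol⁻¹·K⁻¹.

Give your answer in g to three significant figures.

P(H2) = 775 − 27.0 = 748.0 torr
n(H2) = PV/RT = (748.0 × 0.2690) / (62.36 × 300.35) = 0.01074 mol
n(Zn) = (1/1) × 0.01074 = 0.01074 mol
m(Zn) = 0.01074 × 65.38 = 0.7022 g

0.702 g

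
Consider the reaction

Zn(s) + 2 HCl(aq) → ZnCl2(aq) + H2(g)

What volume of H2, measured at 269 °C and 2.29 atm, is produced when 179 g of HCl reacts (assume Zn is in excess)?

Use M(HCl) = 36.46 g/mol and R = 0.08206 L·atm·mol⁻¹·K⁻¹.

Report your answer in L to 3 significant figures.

n(HCl) = 179.0 / 36.46 = 4.909 mol
n(H2) = (1/2) × 4.909 = 2.454 mol
V = nRT/P = 2.454 × 0.08206 × 542.15 / 2.29 = 47.67 L

47.7 L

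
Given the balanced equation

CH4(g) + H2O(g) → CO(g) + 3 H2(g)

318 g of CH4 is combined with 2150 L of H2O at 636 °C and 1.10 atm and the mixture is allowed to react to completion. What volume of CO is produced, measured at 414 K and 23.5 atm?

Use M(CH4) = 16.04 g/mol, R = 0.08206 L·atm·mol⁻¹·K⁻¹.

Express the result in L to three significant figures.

28.7 L

n(CH4) = 318 / 16.04 = 19.83 mol
n(H2O) = PV/RT = (1.10 × 2150) / (0.08206 × 909.15) = 31.70 mol
For 19.83 mol CH4, stoichiometry requires (1/1) × 19.83 = 19.83 mol H2O; 31.70 mol is available, so CH4 is limiting.
n(CO) = (1/1) × 19.83 = 19.83 mol
V(CO) = nRT/P = 19.83 × 0.08206 × 414 / 23.5 = 28.67 L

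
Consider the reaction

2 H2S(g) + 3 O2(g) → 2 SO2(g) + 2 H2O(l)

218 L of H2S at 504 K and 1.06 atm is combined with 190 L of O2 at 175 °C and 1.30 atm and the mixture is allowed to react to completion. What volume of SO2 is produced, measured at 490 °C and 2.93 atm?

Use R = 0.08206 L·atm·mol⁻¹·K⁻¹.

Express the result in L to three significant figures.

95.7 L

n(H2S) = PV/RT = (1.06 × 218) / (0.08206 × 504) = 5.587 mol
n(O2) = PV/RT = (1.30 × 190) / (0.08206 × 448.15) = 6.716 mol
For 5.587 mol H2S, stoichiometry requires (3/2) × 5.587 = 8.380 mol O2; 6.716 mol is available, so O2 is limiting.
n(SO2) = (2/3) × 6.716 = 4.477 mol
V(SO2) = nRT/P = 4.477 × 0.08206 × 763.15 / 2.93 = 95.69 L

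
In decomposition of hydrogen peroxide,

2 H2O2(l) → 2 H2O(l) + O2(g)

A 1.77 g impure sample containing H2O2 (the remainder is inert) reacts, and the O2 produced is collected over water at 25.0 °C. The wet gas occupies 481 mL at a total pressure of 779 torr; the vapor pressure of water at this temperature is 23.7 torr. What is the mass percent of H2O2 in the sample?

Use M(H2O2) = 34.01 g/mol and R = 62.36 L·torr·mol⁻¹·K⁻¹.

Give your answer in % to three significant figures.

75.1 %

P(O2) = 779 − 23.7 = 755.3 torr
n(O2) = PV/RT = (755.3 × 0.4810) / (62.36 × 298.15) = 0.01954 mol
n(H2O2) = (2/1) × 0.01954 = 0.03908 mol
m(H2O2) = 0.03908 × 34.01 = 1.329 g
%H2O2 = 1.329 / 1.77 × 100 = 75.08%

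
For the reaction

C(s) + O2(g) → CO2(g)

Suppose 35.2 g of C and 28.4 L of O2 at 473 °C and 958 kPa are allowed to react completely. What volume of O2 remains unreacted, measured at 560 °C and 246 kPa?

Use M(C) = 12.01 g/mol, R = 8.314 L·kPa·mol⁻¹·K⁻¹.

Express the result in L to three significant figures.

n(C) = 35.2 / 12.01 = 2.931 mol
n(O2) = PV/RT = (958 × 28.4) / (8.314 × 746.15) = 4.386 mol
For 2.931 mol C, stoichiometry requires (1/1) × 2.931 = 2.931 mol O2; 4.386 mol is available, so C is limiting.
n(O2) consumed = (1/1) × 2.931 = 2.931 mol; remaining = 4.386 − 2.931 = 1.455 mol
V(O2) = nRT/P = 1.455 × 8.314 × 833.15 / 246 = 40.97 L

41.0 L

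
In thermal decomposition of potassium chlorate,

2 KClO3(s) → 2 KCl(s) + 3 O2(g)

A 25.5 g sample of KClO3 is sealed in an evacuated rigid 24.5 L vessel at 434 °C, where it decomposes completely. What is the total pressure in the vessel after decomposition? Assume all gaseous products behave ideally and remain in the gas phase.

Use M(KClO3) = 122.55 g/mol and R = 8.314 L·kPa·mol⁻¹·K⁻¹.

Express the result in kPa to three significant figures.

74.9 kPa

n(KClO3) = 25.5 / 122.55 = 0.2081 mol
n(gas produced) = (3/2) × 0.2081 = 0.3122 mol
P = nRT/V = 0.3122 × 8.314 × 707.15 / 24.5 = 74.92 kPa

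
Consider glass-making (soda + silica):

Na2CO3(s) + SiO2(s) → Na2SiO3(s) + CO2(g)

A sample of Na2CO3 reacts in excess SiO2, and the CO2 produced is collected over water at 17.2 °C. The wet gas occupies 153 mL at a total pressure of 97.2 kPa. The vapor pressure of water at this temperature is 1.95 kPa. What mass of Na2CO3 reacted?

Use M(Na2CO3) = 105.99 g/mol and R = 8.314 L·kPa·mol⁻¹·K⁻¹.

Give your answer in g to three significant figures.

P(CO2) = 97.2 − 1.95 = 95.25 kPa
n(CO2) = PV/RT = (95.25 × 0.1530) / (8.314 × 290.35) = 0.006037 mol
n(Na2CO3) = (1/1) × 0.006037 = 0.006037 mol
m(Na2CO3) = 0.006037 × 105.99 = 0.6399 g

0.640 g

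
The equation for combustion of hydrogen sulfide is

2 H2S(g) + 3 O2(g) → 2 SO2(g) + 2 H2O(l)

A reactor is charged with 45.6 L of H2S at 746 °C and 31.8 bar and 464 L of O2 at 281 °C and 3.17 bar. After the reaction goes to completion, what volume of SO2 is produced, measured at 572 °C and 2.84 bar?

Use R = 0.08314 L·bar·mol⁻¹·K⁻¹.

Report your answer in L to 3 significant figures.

n(H2S) = PV/RT = (31.8 × 45.6) / (0.08314 × 1019.15) = 17.11 mol
n(O2) = PV/RT = (3.17 × 464) / (0.08314 × 554.15) = 31.93 mol
For 17.11 mol H2S, stoichiometry requires (3/2) × 17.11 = 25.66 mol O2; 31.93 mol is available, so H2S is limiting.
n(SO2) = (2/2) × 17.11 = 17.11 mol
V(SO2) = nRT/P = 17.11 × 0.08314 × 845.15 / 2.84 = 423.3 L

423 L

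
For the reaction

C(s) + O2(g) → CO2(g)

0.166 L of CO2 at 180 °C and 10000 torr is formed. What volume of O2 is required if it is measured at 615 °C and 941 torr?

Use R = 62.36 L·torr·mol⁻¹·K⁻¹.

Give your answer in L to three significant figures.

3.46 L

n(CO2) = PV/RT = (10000 × 0.166) / (62.36 × 453.15) = 0.05874 mol
n(O2) = (1/1) × 0.05874 = 0.05874 mol
V = nRT/P = 0.05874 × 62.36 × 888.15 / 941 = 3.457 L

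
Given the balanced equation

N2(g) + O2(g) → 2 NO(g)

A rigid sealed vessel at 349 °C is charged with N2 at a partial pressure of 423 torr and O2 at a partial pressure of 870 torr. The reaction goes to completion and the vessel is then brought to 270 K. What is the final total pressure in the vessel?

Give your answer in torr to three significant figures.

561 torr

Because the vessel is rigid and T is held at 349 °C, work the stoichiometry in partial pressures (P_i = n_iRT/V).
P(O2) required for 423 torr of N2 = (1/1) × 423 = 423.0 torr; available 870 torr, so N2 is limiting.
P(O2) remaining = 870 − (1/1) × 423 = 447.0 torr
P(gaseous products) = (2)/1 × 423 = 846.0 torr
P_total at 349 °C = 447.0 + 846.0 = 1293 torr
Scaling to 270 K: P = 1293 × 270/622.15 = 561.1 torr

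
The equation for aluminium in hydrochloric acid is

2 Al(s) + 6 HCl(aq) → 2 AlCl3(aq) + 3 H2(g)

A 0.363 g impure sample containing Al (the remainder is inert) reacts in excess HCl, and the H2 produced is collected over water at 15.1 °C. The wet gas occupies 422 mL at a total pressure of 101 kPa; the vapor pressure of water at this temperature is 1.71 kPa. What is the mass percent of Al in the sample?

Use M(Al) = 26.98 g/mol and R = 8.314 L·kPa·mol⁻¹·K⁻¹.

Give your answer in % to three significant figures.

P(H2) = 101 − 1.71 = 99.29 kPa
n(H2) = PV/RT = (99.29 × 0.4220) / (8.314 × 288.25) = 0.01748 mol
n(Al) = (2/3) × 0.01748 = 0.01165 mol
m(Al) = 0.01165 × 26.98 = 0.3143 g
%Al = 0.3143 / 0.363 × 100 = 86.58%

86.6 %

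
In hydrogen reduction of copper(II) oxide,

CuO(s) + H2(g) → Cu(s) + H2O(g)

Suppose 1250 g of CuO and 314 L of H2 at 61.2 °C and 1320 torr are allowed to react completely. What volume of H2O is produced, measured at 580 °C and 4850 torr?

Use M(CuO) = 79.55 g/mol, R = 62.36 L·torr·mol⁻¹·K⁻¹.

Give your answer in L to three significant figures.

n(CuO) = 1250 / 79.55 = 15.71 mol
n(H2) = PV/RT = (1320 × 314) / (62.36 × 334.35) = 19.88 mol
For 15.71 mol CuO, stoichiometry requires (1/1) × 15.71 = 15.71 mol H2; 19.88 mol is available, so CuO is limiting.
n(H2O) = (1/1) × 15.71 = 15.71 mol
V(H2O) = nRT/P = 15.71 × 62.36 × 853.15 / 4850 = 172.3 L

172 L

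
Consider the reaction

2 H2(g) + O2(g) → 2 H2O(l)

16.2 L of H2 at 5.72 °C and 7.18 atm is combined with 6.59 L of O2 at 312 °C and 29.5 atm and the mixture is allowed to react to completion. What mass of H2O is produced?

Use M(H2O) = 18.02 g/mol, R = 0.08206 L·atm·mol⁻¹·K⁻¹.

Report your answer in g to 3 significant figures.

91.6 g

n(H2) = PV/RT = (7.18 × 16.2) / (0.08206 × 278.87) = 5.083 mol
n(O2) = PV/RT = (29.5 × 6.59) / (0.08206 × 585.15) = 4.049 mol
For 5.083 mol H2, stoichiometry requires (1/2) × 5.083 = 2.542 mol O2; 4.049 mol is available, so H2 is limiting.
n(H2O) = (2/2) × 5.083 = 5.083 mol
m(H2O) = 5.083 × 18.02 = 91.60 g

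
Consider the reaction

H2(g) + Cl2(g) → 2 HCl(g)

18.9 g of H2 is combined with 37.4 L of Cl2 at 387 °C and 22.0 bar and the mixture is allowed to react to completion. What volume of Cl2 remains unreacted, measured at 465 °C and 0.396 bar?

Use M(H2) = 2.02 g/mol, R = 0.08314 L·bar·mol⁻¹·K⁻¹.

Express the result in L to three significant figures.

873 L

n(H2) = 18.9 / 2.02 = 9.356 mol
n(Cl2) = PV/RT = (22.0 × 37.4) / (0.08314 × 660.15) = 14.99 mol
For 9.356 mol H2, stoichiometry requires (1/1) × 9.356 = 9.356 mol Cl2; 14.99 mol is available, so H2 is limiting.
n(Cl2) consumed = (1/1) × 9.356 = 9.356 mol; remaining = 14.99 − 9.356 = 5.634 mol
V(Cl2) = nRT/P = 5.634 × 0.08314 × 738.15 / 0.396 = 873.1 L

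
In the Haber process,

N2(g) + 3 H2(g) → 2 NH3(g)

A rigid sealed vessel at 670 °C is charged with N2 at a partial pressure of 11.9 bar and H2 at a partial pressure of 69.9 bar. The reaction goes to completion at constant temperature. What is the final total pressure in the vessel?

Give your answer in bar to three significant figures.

At constant V, partial pressures at 670 °C are proportional to moles, so apply stoichiometry directly to pressures.
P(H2) required for 11.9 bar of N2 = (3/1) × 11.9 = 35.70 bar; available 69.9 bar, so N2 is limiting.
P(H2) remaining = 69.9 − (3/1) × 11.9 = 34.20 bar
P(gaseous products) = (2)/1 × 11.9 = 23.80 bar
P_total at 670 °C = 34.20 + 23.80 = 58.00 bar

58.0 bar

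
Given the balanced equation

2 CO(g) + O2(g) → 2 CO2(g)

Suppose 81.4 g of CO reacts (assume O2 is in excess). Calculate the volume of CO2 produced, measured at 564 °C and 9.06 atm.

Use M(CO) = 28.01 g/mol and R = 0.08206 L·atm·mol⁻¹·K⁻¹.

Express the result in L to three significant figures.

22.0 L

n(CO) = 81.40 / 28.01 = 2.906 mol
n(CO2) = (2/2) × 2.906 = 2.906 mol
V = nRT/P = 2.906 × 0.08206 × 837.15 / 9.06 = 22.03 L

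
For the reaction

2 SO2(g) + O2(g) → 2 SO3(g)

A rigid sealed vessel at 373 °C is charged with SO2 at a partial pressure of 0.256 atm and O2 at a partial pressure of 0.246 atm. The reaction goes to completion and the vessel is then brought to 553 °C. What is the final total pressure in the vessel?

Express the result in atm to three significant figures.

At constant V, partial pressures at 373 °C are proportional to moles, so apply stoichiometry directly to pressures.
P(O2) required for 0.256 atm of SO2 = (1/2) × 0.256 = 0.1280 atm; available 0.246 atm, so SO2 is limiting.
P(O2) remaining = 0.246 − (1/2) × 0.256 = 0.1180 atm
P(gaseous products) = (2)/2 × 0.256 = 0.2560 atm
P_total at 373 °C = 0.1180 + 0.2560 = 0.3740 atm
Scaling to 553 °C: P = 0.3740 × 826.15/646.15 = 0.4782 atm

0.478 atm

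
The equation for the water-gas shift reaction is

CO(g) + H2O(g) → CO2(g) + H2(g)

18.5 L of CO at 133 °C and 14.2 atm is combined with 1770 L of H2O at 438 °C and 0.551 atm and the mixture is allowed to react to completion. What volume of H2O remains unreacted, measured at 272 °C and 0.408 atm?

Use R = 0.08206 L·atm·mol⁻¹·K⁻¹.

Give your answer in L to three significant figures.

968 L

n(CO) = PV/RT = (14.2 × 18.5) / (0.08206 × 406.15) = 7.882 mol
n(H2O) = PV/RT = (0.551 × 1770) / (0.08206 × 711.15) = 16.71 mol
For 7.882 mol CO, stoichiometry requires (1/1) × 7.882 = 7.882 mol H2O; 16.71 mol is available, so CO is limiting.
n(H2O) consumed = (1/1) × 7.882 = 7.882 mol; remaining = 16.71 − 7.882 = 8.828 mol
V(H2O) = nRT/P = 8.828 × 0.08206 × 545.15 / 0.408 = 967.9 L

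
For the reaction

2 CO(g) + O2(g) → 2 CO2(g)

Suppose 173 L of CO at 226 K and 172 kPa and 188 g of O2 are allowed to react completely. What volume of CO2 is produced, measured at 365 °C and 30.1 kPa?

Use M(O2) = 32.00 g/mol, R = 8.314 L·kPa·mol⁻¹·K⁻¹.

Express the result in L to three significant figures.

2070 L

n(CO) = PV/RT = (172 × 173) / (8.314 × 226) = 15.84 mol
n(O2) = 188 / 32.00 = 5.875 mol
For 15.84 mol CO, stoichiometry requires (1/2) × 15.84 = 7.920 mol O2; 5.875 mol is available, so O2 is limiting.
n(CO2) = (2/1) × 5.875 = 11.75 mol
V(CO2) = nRT/P = 11.75 × 8.314 × 638.15 / 30.1 = 2071 L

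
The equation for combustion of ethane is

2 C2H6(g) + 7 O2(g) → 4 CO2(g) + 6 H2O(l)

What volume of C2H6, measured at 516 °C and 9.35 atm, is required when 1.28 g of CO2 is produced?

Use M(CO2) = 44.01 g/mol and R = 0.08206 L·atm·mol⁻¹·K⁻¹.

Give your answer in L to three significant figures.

0.101 L

n(CO2) = 1.280 / 44.01 = 0.02908 mol
n(C2H6) = (2/4) × 0.02908 = 0.01454 mol
V = nRT/P = 0.01454 × 0.08206 × 789.15 / 9.35 = 0.1007 L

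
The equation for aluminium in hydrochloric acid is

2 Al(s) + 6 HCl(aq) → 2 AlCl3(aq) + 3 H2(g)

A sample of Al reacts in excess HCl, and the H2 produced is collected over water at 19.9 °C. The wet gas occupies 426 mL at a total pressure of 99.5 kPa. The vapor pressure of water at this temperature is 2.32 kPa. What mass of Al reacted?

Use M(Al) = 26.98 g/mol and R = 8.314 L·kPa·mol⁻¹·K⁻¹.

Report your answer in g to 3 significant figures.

0.306 g

P(H2) = 99.5 − 2.32 = 97.18 kPa
n(H2) = PV/RT = (97.18 × 0.4260) / (8.314 × 293.05) = 0.01699 mol
n(Al) = (2/3) × 0.01699 = 0.01133 mol
m(Al) = 0.01133 × 26.98 = 0.3057 g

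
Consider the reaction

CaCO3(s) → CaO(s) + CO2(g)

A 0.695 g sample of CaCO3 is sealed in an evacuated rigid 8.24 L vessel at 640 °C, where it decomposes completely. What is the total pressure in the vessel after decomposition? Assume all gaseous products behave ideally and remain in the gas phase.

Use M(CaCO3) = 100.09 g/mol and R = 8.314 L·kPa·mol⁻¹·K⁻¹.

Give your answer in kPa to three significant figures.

6.40 kPa

n(CaCO3) = 0.695 / 100.09 = 0.006944 mol
n(gas produced) = (1/1) × 0.006944 = 0.006944 mol
P = nRT/V = 0.006944 × 8.314 × 913.15 / 8.24 = 6.398 kPa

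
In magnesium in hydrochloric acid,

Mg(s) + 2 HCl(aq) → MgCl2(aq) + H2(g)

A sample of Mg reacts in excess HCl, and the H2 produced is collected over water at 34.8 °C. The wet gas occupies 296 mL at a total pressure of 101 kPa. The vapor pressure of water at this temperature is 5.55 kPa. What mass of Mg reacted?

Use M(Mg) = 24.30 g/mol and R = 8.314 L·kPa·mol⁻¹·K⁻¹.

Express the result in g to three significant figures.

P(H2) = 101 − 5.55 = 95.45 kPa
n(H2) = PV/RT = (95.45 × 0.2960) / (8.314 × 307.95) = 0.01104 mol
n(Mg) = (1/1) × 0.01104 = 0.01104 mol
m(Mg) = 0.01104 × 24.30 = 0.2683 g

0.268 g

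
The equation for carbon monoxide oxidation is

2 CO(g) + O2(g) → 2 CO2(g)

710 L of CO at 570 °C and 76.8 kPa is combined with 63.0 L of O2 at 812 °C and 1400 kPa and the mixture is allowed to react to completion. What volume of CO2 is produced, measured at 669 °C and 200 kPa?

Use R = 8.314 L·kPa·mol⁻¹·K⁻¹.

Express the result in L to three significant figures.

n(CO) = PV/RT = (76.8 × 710) / (8.314 × 843.15) = 7.779 mol
n(O2) = PV/RT = (1400 × 63.0) / (8.314 × 1085.15) = 9.776 mol
For 7.779 mol CO, stoichiometry requires (1/2) × 7.779 = 3.889 mol O2; 9.776 mol is available, so CO is limiting.
n(CO2) = (2/2) × 7.779 = 7.779 mol
V(CO2) = nRT/P = 7.779 × 8.314 × 942.15 / 200 = 304.7 L

305 L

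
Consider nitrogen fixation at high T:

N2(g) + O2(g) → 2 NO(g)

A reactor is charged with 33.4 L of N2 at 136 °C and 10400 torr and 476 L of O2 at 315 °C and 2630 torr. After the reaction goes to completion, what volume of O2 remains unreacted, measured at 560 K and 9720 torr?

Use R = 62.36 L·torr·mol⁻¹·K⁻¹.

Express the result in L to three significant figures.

n(N2) = PV/RT = (10400 × 33.4) / (62.36 × 409.15) = 13.61 mol
n(O2) = PV/RT = (2630 × 476) / (62.36 × 588.15) = 34.13 mol
For 13.61 mol N2, stoichiometry requires (1/1) × 13.61 = 13.61 mol O2; 34.13 mol is available, so N2 is limiting.
n(O2) consumed = (1/1) × 13.61 = 13.61 mol; remaining = 34.13 − 13.61 = 20.52 mol
V(O2) = nRT/P = 20.52 × 62.36 × 560 / 9720 = 73.72 L

73.7 L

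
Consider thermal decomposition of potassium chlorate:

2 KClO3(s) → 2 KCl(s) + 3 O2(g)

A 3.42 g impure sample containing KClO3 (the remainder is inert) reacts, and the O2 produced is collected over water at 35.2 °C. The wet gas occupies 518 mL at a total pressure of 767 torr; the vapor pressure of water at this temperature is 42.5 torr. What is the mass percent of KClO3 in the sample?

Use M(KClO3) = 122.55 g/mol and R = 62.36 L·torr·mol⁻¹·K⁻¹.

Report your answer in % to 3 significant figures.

P(O2) = 767 − 42.5 = 724.5 torr
n(O2) = PV/RT = (724.5 × 0.5180) / (62.36 × 308.35) = 0.01952 mol
n(KClO3) = (2/3) × 0.01952 = 0.01301 mol
m(KClO3) = 0.01301 × 122.55 = 1.594 g
%KClO3 = 1.594 / 3.42 × 100 = 46.61%

46.6 %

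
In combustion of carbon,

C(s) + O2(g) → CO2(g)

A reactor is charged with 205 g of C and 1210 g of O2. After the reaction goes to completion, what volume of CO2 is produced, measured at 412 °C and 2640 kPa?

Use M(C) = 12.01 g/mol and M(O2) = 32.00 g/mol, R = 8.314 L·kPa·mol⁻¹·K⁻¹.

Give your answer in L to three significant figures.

n(C) = 205 / 12.01 = 17.07 mol
n(O2) = 1210 / 32.00 = 37.81 mol
For 17.07 mol C, stoichiometry requires (1/1) × 17.07 = 17.07 mol O2; 37.81 mol is available, so C is limiting.
n(CO2) = (1/1) × 17.07 = 17.07 mol
V(CO2) = nRT/P = 17.07 × 8.314 × 685.15 / 2640 = 36.83 L

36.8 L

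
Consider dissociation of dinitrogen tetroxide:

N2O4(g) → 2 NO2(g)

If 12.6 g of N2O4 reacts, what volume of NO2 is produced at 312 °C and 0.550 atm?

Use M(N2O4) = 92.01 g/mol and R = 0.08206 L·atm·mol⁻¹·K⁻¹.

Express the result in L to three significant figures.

23.9 L

n(N2O4) = 12.60 / 92.01 = 0.1369 mol
n(NO2) = (2/1) × 0.1369 = 0.2738 mol
V = nRT/P = 0.2738 × 0.08206 × 585.15 / 0.550 = 23.90 L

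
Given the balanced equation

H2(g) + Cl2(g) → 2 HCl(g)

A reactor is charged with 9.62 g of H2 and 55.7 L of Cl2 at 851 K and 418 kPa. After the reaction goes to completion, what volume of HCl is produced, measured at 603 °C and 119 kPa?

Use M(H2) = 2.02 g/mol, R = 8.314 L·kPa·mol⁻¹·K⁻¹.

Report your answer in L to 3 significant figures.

n(H2) = 9.62 / 2.02 = 4.762 mol
n(Cl2) = PV/RT = (418 × 55.7) / (8.314 × 851) = 3.291 mol
For 4.762 mol H2, stoichiometry requires (1/1) × 4.762 = 4.762 mol Cl2; 3.291 mol is available, so Cl2 is limiting.
n(HCl) = (2/1) × 3.291 = 6.582 mol
V(HCl) = nRT/P = 6.582 × 8.314 × 876.15 / 119 = 402.9 L

403 L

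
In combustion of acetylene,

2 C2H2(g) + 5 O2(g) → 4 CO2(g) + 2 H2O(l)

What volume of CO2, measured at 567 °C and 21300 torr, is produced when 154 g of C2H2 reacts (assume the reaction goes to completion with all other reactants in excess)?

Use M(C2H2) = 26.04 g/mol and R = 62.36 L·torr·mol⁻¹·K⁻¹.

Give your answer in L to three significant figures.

n(C2H2) = 154.0 / 26.04 = 5.914 mol
n(CO2) = (4/2) × 5.914 = 11.83 mol
V = nRT/P = 11.83 × 62.36 × 840.15 / 21300 = 29.10 L

29.1 L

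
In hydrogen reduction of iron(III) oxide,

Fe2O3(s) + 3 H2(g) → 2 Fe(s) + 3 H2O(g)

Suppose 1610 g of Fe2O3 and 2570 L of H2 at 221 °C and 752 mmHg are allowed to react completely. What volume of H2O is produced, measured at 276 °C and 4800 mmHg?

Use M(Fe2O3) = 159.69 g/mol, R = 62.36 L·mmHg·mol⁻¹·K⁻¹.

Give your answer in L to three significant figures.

216 L

n(Fe2O3) = 1610 / 159.69 = 10.08 mol
n(H2) = PV/RT = (752 × 2570) / (62.36 × 494.15) = 62.72 mol
For 10.08 mol Fe2O3, stoichiometry requires (3/1) × 10.08 = 30.24 mol H2; 62.72 mol is available, so Fe2O3 is limiting.
n(H2O) = (3/1) × 10.08 = 30.24 mol
V(H2O) = nRT/P = 30.24 × 62.36 × 549.15 / 4800 = 215.7 L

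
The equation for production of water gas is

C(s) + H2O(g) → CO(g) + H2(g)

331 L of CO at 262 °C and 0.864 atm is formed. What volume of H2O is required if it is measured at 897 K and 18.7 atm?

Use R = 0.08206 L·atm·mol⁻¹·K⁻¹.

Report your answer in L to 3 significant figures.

25.6 L

n(CO) = PV/RT = (0.864 × 331) / (0.08206 × 535.15) = 6.512 mol
n(H2O) = (1/1) × 6.512 = 6.512 mol
V = nRT/P = 6.512 × 0.08206 × 897 / 18.7 = 25.63 L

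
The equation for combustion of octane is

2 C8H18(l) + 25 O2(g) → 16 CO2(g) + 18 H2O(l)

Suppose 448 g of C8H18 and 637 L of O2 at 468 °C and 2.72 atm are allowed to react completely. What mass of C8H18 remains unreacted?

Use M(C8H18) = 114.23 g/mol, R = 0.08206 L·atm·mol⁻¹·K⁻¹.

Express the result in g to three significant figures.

188 g

n(C8H18) = 448 / 114.23 = 3.922 mol
n(O2) = PV/RT = (2.72 × 637) / (0.08206 × 741.15) = 28.49 mol
For 3.922 mol C8H18, stoichiometry requires (25/2) × 3.922 = 49.02 mol O2; 28.49 mol is available, so O2 is limiting.
n(C8H18) consumed = (2/25) × 28.49 = 2.279 mol; remaining = 3.922 − 2.279 = 1.643 mol
m(C8H18) = 1.643 × 114.23 = 187.7 g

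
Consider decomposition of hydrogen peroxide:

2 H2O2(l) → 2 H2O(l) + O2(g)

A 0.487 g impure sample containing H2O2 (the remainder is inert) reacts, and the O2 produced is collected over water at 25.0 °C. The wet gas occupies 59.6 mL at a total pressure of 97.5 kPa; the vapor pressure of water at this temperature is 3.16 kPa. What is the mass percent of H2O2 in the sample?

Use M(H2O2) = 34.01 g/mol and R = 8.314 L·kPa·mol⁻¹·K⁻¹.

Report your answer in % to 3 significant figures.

31.7 %

P(O2) = 97.5 − 3.16 = 94.34 kPa
n(O2) = PV/RT = (94.34 × 0.05960) / (8.314 × 298.15) = 0.002268 mol
n(H2O2) = (2/1) × 0.002268 = 0.004536 mol
m(H2O2) = 0.004536 × 34.01 = 0.1543 g
%H2O2 = 0.1543 / 0.487 × 100 = 31.68%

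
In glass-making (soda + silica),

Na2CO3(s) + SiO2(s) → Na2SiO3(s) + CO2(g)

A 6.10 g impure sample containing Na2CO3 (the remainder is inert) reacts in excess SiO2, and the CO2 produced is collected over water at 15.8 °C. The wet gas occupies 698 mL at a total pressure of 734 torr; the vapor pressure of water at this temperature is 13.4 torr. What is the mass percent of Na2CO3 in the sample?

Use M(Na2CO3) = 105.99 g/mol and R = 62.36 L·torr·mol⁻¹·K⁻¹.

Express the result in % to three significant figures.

48.5 %

P(CO2) = 734 − 13.4 = 720.6 torr
n(CO2) = PV/RT = (720.6 × 0.6980) / (62.36 × 288.95) = 0.02791 mol
n(Na2CO3) = (1/1) × 0.02791 = 0.02791 mol
m(Na2CO3) = 0.02791 × 105.99 = 2.958 g
%Na2CO3 = 2.958 / 6.10 × 100 = 48.49%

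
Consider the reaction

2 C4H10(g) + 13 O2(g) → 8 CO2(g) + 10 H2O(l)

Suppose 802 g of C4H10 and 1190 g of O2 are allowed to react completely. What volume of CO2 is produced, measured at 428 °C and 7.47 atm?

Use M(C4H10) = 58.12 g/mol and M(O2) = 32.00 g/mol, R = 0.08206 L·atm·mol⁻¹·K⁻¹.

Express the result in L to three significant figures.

n(C4H10) = 802 / 58.12 = 13.80 mol
n(O2) = 1190 / 32.00 = 37.19 mol
For 13.80 mol C4H10, stoichiometry requires (13/2) × 13.80 = 89.70 mol O2; 37.19 mol is available, so O2 is limiting.
n(CO2) = (8/13) × 37.19 = 22.89 mol
V(CO2) = nRT/P = 22.89 × 0.08206 × 701.15 / 7.47 = 176.3 L

176 L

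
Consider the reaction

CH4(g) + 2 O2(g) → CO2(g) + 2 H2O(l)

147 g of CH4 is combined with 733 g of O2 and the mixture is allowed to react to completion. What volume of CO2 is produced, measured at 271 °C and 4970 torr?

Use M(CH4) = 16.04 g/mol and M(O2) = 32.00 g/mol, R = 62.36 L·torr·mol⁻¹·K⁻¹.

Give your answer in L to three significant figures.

62.6 L

n(CH4) = 147 / 16.04 = 9.165 mol
n(O2) = 733 / 32.00 = 22.91 mol
For 9.165 mol CH4, stoichiometry requires (2/1) × 9.165 = 18.33 mol O2; 22.91 mol is available, so CH4 is limiting.
n(CO2) = (1/1) × 9.165 = 9.165 mol
V(CO2) = nRT/P = 9.165 × 62.36 × 544.15 / 4970 = 62.57 L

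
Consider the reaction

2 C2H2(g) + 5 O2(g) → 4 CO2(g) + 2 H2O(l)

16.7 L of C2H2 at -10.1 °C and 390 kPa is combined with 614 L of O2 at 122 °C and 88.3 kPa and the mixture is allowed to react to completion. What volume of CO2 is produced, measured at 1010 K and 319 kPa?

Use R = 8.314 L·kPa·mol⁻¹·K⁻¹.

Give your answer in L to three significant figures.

157 L

n(C2H2) = PV/RT = (390 × 16.7) / (8.314 × 263.05) = 2.978 mol
n(O2) = PV/RT = (88.3 × 614) / (8.314 × 395.15) = 16.50 mol
For 2.978 mol C2H2, stoichiometry requires (5/2) × 2.978 = 7.445 mol O2; 16.50 mol is available, so C2H2 is limiting.
n(CO2) = (4/2) × 2.978 = 5.956 mol
V(CO2) = nRT/P = 5.956 × 8.314 × 1010 / 319 = 156.8 L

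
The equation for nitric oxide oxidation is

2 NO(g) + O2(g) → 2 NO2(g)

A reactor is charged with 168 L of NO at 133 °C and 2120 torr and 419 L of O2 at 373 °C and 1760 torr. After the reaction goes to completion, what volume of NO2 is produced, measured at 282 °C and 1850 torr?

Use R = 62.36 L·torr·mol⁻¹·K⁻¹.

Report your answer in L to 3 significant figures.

263 L

n(NO) = PV/RT = (2120 × 168) / (62.36 × 406.15) = 14.06 mol
n(O2) = PV/RT = (1760 × 419) / (62.36 × 646.15) = 18.30 mol
For 14.06 mol NO, stoichiometry requires (1/2) × 14.06 = 7.030 mol O2; 18.30 mol is available, so NO is limiting.
n(NO2) = (2/2) × 14.06 = 14.06 mol
V(NO2) = nRT/P = 14.06 × 62.36 × 555.15 / 1850 = 263.1 L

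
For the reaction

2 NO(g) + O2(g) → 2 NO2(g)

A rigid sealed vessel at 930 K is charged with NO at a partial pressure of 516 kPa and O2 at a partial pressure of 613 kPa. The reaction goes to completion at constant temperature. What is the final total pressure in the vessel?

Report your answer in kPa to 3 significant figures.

At constant V, partial pressures at 930 K are proportional to moles, so apply stoichiometry directly to pressures.
P(O2) required for 516 kPa of NO = (1/2) × 516 = 258.0 kPa; available 613 kPa, so NO is limiting.
P(O2) remaining = 613 − (1/2) × 516 = 355.0 kPa
P(gaseous products) = (2)/2 × 516 = 516.0 kPa
P_total at 930 K = 355.0 + 516.0 = 871.0 kPa

871 kPa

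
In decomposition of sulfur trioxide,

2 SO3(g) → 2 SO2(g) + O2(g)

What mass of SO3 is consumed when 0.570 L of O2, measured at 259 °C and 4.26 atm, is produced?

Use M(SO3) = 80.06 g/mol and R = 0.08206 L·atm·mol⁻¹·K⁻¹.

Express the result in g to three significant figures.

8.90 g

n(O2) = PV/RT = (4.26 × 0.570) / (0.08206 × 532.15) = 0.05561 mol
n(SO3) = (2/1) × 0.05561 = 0.1112 mol
m(SO3) = 0.1112 × 80.06 = 8.903 g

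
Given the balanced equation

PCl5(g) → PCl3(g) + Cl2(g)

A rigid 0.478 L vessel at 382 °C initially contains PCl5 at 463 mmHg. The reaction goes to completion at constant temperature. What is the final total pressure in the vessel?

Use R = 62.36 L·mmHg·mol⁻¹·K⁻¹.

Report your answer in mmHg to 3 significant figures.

Rigid vessel, constant T ⇒ P scales with total gas moles (1 → 2).
P_final = (2/1) × 463 = 926.0 mmHg

926 mmHg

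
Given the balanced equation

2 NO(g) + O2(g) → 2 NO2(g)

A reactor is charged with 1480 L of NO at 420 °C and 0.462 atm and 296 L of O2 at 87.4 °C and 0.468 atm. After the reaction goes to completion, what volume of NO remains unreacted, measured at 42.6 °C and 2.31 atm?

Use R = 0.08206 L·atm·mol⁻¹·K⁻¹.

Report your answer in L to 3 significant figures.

29.8 L

n(NO) = PV/RT = (0.462 × 1480) / (0.08206 × 693.15) = 12.02 mol
n(O2) = PV/RT = (0.468 × 296) / (0.08206 × 360.55) = 4.682 mol
For 12.02 mol NO, stoichiometry requires (1/2) × 12.02 = 6.010 mol O2; 4.682 mol is available, so O2 is limiting.
n(NO) consumed = (2/1) × 4.682 = 9.364 mol; remaining = 12.02 − 9.364 = 2.656 mol
V(NO) = nRT/P = 2.656 × 0.08206 × 315.75 / 2.31 = 29.79 L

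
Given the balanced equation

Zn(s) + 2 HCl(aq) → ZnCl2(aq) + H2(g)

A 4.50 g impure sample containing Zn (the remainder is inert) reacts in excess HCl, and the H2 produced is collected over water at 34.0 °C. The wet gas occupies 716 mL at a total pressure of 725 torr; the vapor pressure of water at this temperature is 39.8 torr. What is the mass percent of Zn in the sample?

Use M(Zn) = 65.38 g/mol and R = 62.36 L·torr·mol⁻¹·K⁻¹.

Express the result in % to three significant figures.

P(H2) = 725 − 39.8 = 685.2 torr
n(H2) = PV/RT = (685.2 × 0.7160) / (62.36 × 307.15) = 0.02561 mol
n(Zn) = (1/1) × 0.02561 = 0.02561 mol
m(Zn) = 0.02561 × 65.38 = 1.674 g
%Zn = 1.674 / 4.50 × 100 = 37.20%

37.2 %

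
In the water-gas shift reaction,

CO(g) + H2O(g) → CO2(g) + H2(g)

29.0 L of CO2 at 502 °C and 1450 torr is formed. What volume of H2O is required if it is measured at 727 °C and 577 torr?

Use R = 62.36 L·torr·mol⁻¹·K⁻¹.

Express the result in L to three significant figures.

94.0 L

n(CO2) = PV/RT = (1450 × 29.0) / (62.36 × 775.15) = 0.8699 mol
n(H2O) = (1/1) × 0.8699 = 0.8699 mol
V = nRT/P = 0.8699 × 62.36 × 1000.15 / 577 = 94.03 L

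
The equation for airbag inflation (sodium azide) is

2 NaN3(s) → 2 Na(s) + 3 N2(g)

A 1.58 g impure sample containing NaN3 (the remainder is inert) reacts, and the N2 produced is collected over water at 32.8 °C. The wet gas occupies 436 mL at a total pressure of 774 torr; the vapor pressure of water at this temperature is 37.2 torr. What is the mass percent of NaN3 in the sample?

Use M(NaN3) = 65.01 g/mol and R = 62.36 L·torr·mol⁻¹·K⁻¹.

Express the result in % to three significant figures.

P(N2) = 774 − 37.2 = 736.8 torr
n(N2) = PV/RT = (736.8 × 0.4360) / (62.36 × 305.95) = 0.01684 mol
n(NaN3) = (2/3) × 0.01684 = 0.01123 mol
m(NaN3) = 0.01123 × 65.01 = 0.7301 g
%NaN3 = 0.7301 / 1.58 × 100 = 46.21%

46.2 %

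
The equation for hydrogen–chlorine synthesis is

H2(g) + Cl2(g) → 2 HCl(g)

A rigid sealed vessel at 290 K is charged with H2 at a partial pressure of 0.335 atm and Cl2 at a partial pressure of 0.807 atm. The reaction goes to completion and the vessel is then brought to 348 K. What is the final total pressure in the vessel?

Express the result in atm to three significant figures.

1.37 atm

Because the vessel is rigid and T is held at 290 K, work the stoichiometry in partial pressures (P_i = n_iRT/V).
P(Cl2) required for 0.335 atm of H2 = (1/1) × 0.335 = 0.3350 atm; available 0.807 atm, so H2 is limiting.
P(Cl2) remaining = 0.807 − (1/1) × 0.335 = 0.4720 atm
P(gaseous products) = (2)/1 × 0.335 = 0.6700 atm
P_total at 290 K = 0.4720 + 0.6700 = 1.142 atm
Scaling to 348 K: P = 1.142 × 348/290 = 1.370 atm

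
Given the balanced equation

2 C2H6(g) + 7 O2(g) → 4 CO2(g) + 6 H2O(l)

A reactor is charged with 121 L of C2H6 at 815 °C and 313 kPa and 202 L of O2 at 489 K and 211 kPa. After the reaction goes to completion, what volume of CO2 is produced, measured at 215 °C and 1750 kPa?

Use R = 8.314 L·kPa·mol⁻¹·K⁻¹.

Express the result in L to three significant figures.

n(C2H6) = PV/RT = (313 × 121) / (8.314 × 1088.15) = 4.186 mol
n(O2) = PV/RT = (211 × 202) / (8.314 × 489) = 10.48 mol
For 4.186 mol C2H6, stoichiometry requires (7/2) × 4.186 = 14.65 mol O2; 10.48 mol is available, so O2 is limiting.
n(CO2) = (4/7) × 10.48 = 5.989 mol
V(CO2) = nRT/P = 5.989 × 8.314 × 488.15 / 1750 = 13.89 L

13.9 L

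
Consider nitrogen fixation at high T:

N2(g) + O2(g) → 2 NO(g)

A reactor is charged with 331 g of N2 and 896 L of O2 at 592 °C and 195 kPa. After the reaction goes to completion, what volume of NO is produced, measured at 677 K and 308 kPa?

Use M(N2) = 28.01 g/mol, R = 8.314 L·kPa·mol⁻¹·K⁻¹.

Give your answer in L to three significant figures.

n(N2) = 331 / 28.01 = 11.82 mol
n(O2) = PV/RT = (195 × 896) / (8.314 × 865.15) = 24.29 mol
For 11.82 mol N2, stoichiometry requires (1/1) × 11.82 = 11.82 mol O2; 24.29 mol is available, so N2 is limiting.
n(NO) = (2/1) × 11.82 = 23.64 mol
V(NO) = nRT/P = 23.64 × 8.314 × 677 / 308 = 432.0 L

432 L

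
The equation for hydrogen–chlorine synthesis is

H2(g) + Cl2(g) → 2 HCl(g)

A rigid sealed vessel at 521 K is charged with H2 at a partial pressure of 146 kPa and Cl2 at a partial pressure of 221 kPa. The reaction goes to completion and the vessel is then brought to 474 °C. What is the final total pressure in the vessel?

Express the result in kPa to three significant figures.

At constant V, partial pressures at 521 K are proportional to moles, so apply stoichiometry directly to pressures.
P(Cl2) required for 146 kPa of H2 = (1/1) × 146 = 146.0 kPa; available 221 kPa, so H2 is limiting.
P(Cl2) remaining = 221 − (1/1) × 146 = 75.00 kPa
P(gaseous products) = (2)/1 × 146 = 292.0 kPa
P_total at 521 K = 75.00 + 292.0 = 367.0 kPa
Scaling to 474 °C: P = 367.0 × 747.15/521 = 526.3 kPa

526 kPa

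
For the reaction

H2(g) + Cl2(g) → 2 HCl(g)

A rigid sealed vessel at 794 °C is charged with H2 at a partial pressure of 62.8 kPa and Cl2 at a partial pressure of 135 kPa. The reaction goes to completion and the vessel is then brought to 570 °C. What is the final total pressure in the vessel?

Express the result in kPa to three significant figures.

156 kPa

At constant V, partial pressures at 794 °C are proportional to moles, so apply stoichiometry directly to pressures.
P(Cl2) required for 62.8 kPa of H2 = (1/1) × 62.8 = 62.80 kPa; available 135 kPa, so H2 is limiting.
P(Cl2) remaining = 135 − (1/1) × 62.8 = 72.20 kPa
P(gaseous products) = (2)/1 × 62.8 = 125.6 kPa
P_total at 794 °C = 72.20 + 125.6 = 197.8 kPa
Scaling to 570 °C: P = 197.8 × 843.15/1067.15 = 156.3 kPa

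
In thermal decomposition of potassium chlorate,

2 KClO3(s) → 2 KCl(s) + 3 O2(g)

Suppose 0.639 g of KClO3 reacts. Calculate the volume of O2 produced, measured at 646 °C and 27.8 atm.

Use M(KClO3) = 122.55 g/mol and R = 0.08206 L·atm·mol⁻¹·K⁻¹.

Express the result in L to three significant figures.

0.0212 L

n(KClO3) = 0.6390 / 122.55 = 0.005214 mol
n(O2) = (3/2) × 0.005214 = 0.007821 mol
V = nRT/P = 0.007821 × 0.08206 × 919.15 / 27.8 = 0.02122 L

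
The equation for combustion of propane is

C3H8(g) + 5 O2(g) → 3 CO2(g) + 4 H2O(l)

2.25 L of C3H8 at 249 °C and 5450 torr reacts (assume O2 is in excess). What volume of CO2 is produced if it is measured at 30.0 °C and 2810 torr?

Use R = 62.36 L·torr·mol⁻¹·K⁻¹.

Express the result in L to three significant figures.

n(C3H8) = PV/RT = (5450 × 2.25) / (62.36 × 522.15) = 0.3766 mol
n(CO2) = (3/1) × 0.3766 = 1.130 mol
V = nRT/P = 1.130 × 62.36 × 303.15 / 2810 = 7.602 L

7.60 L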